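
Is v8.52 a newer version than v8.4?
Yes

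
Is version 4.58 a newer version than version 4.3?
Yes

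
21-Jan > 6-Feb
False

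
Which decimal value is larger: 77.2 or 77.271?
77.271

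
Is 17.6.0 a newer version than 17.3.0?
Yes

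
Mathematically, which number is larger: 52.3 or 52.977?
52.977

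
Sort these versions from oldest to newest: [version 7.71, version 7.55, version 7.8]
[version 7.8, version 7.55, version 7.71]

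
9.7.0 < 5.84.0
False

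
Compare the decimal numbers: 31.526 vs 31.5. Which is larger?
31.526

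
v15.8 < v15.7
False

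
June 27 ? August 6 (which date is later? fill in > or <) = <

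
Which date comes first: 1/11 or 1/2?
1/2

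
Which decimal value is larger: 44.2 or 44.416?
44.416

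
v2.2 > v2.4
False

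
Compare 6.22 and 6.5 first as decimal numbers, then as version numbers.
As decimals: 6.22 < 6.5. As versions: v6.22 > v6.5 (minor version 22 > 5).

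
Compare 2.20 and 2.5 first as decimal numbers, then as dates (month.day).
As decimals: 2.20 < 2.5. As dates: 2/20 is later than 2/5 (day 20 > day 5).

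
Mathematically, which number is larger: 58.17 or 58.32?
58.32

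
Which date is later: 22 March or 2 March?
22 March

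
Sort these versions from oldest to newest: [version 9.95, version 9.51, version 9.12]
[version 9.12, version 9.51, version 9.95]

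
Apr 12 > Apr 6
True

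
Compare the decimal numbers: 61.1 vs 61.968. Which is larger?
61.968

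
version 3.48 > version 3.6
True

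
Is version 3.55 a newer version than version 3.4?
Yes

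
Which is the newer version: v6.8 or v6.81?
v6.81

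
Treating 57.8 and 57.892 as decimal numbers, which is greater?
57.892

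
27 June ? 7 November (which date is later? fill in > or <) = <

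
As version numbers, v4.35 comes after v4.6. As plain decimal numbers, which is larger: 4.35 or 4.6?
4.6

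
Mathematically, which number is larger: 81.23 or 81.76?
81.76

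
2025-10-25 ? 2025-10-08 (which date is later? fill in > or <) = >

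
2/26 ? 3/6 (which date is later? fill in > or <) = <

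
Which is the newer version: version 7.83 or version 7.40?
version 7.83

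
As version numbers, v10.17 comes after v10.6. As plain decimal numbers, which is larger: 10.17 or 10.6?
10.6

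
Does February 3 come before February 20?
Yes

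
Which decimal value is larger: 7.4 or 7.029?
7.4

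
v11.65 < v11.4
False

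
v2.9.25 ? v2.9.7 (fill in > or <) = >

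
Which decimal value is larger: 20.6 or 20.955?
20.955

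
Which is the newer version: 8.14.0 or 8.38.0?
8.38.0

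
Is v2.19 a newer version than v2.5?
Yes. Version numbers are compared segment by segment as integers, not as decimals: minor version 19 > 5, so v2.19 > v2.5 (even though the decimal 2.19 < 2.5).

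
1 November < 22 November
True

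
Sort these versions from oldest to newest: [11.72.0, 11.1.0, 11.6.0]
[11.1.0, 11.6.0, 11.72.0]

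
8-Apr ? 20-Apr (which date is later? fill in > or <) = <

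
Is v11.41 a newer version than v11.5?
Yes. Version numbers are compared segment by segment as integers, not as decimals: minor version 41 > 5, so v11.41 > v11.5 (even though the decimal 11.41 < 11.5).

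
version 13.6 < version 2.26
False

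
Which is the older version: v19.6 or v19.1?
v19.1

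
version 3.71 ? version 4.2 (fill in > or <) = <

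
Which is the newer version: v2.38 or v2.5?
v2.38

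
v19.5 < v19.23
True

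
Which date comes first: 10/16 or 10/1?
10/1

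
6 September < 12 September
True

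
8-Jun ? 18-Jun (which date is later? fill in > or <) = <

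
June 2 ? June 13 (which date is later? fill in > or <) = <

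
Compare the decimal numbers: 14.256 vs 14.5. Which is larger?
14.5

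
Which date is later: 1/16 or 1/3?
1/16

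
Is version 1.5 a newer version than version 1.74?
No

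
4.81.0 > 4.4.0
True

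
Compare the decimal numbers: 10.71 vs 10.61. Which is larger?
10.71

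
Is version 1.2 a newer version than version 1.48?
No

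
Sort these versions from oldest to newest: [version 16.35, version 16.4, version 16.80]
[version 16.4, version 16.35, version 16.80]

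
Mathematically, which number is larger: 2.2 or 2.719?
2.719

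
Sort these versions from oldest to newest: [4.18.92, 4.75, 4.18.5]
[4.18.5, 4.18.92, 4.75]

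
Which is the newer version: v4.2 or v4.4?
v4.4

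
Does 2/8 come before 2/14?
Yes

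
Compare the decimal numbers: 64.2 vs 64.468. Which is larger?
64.468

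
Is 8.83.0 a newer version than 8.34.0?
Yes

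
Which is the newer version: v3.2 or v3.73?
v3.73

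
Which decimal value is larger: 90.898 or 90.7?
90.898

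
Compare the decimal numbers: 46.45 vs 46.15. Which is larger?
46.45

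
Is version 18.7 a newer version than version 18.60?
No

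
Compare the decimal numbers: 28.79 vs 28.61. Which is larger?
28.79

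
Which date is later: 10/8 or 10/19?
10/19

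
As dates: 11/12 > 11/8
True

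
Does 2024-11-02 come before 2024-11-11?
Yes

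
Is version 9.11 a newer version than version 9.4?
Yes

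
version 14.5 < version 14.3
False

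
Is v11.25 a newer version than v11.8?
Yes. Version numbers are compared segment by segment as integers, not as decimals: minor version 25 > 8, so v11.25 > v11.8 (even though the decimal 11.25 < 11.8).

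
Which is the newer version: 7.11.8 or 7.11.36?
7.11.36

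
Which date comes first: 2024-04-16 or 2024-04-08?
2024-04-08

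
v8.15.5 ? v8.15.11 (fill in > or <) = <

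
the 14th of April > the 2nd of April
True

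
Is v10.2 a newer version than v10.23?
No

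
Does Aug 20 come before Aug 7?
No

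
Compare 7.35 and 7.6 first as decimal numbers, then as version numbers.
As decimals: 7.35 < 7.6. As versions: v7.35 > v7.6 (minor version 35 > 6).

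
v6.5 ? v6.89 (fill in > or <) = <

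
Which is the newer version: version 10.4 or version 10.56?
version 10.56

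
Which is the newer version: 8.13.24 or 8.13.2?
8.13.24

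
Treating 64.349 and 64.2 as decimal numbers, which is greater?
64.349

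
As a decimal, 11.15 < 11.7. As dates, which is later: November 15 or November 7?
November 15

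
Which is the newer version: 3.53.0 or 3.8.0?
3.53.0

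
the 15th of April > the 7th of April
True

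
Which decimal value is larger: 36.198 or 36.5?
36.5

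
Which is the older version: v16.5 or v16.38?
v16.5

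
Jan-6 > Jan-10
False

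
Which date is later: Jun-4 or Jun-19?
Jun-19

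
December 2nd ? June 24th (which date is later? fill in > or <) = >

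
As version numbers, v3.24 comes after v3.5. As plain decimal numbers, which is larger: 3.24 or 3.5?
3.5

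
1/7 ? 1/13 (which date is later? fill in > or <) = <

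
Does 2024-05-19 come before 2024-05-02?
No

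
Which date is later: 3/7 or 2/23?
3/7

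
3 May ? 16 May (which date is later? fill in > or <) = <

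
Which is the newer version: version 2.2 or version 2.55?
version 2.55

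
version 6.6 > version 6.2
True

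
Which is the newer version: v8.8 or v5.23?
v8.8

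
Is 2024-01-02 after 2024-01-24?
No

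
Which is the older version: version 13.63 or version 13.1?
version 13.1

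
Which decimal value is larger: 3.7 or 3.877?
3.877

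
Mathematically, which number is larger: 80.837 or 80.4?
80.837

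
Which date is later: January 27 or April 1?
April 1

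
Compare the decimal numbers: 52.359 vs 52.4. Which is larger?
52.4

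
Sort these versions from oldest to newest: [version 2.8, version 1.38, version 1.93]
[version 1.38, version 1.93, version 2.8]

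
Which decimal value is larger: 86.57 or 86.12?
86.57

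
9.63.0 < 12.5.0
True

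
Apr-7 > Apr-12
False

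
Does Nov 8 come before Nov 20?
Yes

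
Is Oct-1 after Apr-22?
Yes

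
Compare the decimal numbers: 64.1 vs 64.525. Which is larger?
64.525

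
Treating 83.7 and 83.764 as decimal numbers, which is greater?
83.764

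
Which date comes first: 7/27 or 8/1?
7/27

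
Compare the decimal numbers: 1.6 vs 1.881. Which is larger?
1.881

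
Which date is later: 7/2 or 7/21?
7/21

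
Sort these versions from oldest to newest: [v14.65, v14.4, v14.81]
[v14.4, v14.65, v14.81]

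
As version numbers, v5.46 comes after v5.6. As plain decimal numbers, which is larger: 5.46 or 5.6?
5.6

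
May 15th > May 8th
True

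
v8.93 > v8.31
True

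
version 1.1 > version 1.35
False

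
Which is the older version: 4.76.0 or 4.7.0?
4.7.0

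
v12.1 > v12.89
False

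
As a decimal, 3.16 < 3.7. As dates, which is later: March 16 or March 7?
March 16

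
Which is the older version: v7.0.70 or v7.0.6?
v7.0.6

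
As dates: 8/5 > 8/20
False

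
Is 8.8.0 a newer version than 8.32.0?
No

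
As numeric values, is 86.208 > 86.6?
False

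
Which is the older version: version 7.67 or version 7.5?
version 7.5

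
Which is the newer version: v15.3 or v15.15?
v15.15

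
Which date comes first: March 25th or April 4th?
March 25th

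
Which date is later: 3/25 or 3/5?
3/25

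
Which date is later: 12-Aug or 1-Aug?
12-Aug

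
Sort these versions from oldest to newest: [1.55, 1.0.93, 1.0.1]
[1.0.1, 1.0.93, 1.55]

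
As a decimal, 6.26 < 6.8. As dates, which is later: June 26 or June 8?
June 26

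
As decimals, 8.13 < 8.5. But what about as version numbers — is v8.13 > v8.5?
True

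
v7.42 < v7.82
True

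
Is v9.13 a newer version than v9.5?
Yes. Version numbers are compared segment by segment as integers, not as decimals: minor version 13 > 5, so v9.13 > v9.5 (even though the decimal 9.13 < 9.5).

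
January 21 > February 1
False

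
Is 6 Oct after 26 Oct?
No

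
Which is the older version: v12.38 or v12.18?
v12.18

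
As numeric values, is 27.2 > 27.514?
False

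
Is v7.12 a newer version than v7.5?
Yes. Version numbers are compared segment by segment as integers, not as decimals: minor version 12 > 5, so v7.12 > v7.5 (even though the decimal 7.12 < 7.5).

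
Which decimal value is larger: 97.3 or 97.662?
97.662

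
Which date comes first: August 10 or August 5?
August 5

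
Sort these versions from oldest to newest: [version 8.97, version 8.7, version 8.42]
[version 8.7, version 8.42, version 8.97]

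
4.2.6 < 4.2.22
True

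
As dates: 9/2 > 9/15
False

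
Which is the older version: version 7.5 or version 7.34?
version 7.5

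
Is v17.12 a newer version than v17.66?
No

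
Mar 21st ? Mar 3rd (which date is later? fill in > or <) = >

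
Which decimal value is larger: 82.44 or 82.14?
82.44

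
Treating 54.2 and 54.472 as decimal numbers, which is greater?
54.472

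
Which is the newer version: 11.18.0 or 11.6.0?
11.18.0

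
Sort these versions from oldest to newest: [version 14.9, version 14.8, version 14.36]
[version 14.8, version 14.9, version 14.36]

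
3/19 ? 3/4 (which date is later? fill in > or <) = >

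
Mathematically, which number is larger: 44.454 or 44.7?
44.7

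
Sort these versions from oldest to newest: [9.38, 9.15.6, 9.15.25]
[9.15.6, 9.15.25, 9.38]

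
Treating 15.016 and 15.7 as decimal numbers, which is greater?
15.7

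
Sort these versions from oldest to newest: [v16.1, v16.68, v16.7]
[v16.1, v16.7, v16.68]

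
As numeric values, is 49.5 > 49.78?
False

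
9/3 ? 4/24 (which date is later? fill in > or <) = >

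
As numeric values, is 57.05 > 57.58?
False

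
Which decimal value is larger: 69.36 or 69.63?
69.63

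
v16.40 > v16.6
True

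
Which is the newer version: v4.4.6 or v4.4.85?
v4.4.85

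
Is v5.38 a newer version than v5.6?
Yes. Version numbers are compared segment by segment as integers, not as decimals: minor version 38 > 6, so v5.38 > v5.6 (even though the decimal 5.38 < 5.6).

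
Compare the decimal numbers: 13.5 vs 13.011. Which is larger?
13.5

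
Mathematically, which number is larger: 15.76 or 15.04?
15.76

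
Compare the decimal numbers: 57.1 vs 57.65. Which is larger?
57.65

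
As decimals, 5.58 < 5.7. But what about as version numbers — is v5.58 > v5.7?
True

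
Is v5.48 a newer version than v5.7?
Yes. Version numbers are compared segment by segment as integers, not as decimals: minor version 48 > 7, so v5.48 > v5.7 (even though the decimal 5.48 < 5.7).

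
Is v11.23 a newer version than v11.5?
Yes. Version numbers are compared segment by segment as integers, not as decimals: minor version 23 > 5, so v11.23 > v11.5 (even though the decimal 11.23 < 11.5).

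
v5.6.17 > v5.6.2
True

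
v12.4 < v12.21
True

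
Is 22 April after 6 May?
No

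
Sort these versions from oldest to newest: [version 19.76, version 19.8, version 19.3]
[version 19.3, version 19.8, version 19.76]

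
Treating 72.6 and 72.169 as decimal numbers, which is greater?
72.6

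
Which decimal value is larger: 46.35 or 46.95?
46.95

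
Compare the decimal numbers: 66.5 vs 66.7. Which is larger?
66.7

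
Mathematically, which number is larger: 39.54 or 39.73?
39.73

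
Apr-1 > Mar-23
True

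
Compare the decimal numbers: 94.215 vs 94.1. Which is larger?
94.215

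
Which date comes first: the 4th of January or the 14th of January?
the 4th of January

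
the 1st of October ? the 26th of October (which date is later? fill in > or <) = <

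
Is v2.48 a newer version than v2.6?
Yes. Version numbers are compared segment by segment as integers, not as decimals: minor version 48 > 6, so v2.48 > v2.6 (even though the decimal 2.48 < 2.6).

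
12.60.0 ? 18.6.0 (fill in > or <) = <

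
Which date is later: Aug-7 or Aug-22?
Aug-22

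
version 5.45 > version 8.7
False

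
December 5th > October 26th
True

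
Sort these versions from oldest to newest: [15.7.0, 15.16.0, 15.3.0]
[15.3.0, 15.7.0, 15.16.0]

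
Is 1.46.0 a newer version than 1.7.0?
Yes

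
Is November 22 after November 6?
Yes. Day 22 comes after day 6 in November — this is a date comparison, not a decimal one (the decimal 11.22 would be smaller than 11.6).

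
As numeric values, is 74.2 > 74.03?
True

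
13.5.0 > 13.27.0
False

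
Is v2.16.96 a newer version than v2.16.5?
Yes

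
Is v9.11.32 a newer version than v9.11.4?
Yes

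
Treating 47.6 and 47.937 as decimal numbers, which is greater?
47.937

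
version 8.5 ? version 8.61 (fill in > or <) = <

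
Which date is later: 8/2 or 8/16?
8/16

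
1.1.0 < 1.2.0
True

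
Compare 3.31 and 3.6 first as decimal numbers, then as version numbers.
As decimals: 3.31 < 3.6. As versions: v3.31 > v3.6 (minor version 31 > 6).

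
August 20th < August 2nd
False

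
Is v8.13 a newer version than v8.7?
Yes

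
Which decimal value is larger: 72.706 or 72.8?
72.8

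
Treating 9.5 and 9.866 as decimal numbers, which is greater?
9.866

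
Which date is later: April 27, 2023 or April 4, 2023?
April 27, 2023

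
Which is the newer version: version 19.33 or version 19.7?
version 19.33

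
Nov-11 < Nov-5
False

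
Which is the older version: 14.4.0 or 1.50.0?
1.50.0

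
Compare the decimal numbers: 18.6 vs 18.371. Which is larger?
18.6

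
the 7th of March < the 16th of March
True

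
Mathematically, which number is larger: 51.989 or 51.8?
51.989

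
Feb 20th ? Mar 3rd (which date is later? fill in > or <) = <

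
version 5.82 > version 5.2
True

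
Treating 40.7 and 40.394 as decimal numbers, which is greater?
40.7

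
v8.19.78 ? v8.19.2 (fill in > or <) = >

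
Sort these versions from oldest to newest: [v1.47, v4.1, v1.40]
[v1.40, v1.47, v4.1]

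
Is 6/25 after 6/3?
Yes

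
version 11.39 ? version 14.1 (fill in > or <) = <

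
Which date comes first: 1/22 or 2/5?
1/22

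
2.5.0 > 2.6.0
False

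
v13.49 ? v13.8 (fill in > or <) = >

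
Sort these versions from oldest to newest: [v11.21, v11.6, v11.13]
[v11.6, v11.13, v11.21]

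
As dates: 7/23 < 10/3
True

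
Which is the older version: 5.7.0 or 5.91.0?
5.7.0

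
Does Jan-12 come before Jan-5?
No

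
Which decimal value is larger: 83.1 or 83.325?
83.325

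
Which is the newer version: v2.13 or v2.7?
v2.13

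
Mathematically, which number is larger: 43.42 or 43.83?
43.83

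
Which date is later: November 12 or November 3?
November 12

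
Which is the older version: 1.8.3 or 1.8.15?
1.8.3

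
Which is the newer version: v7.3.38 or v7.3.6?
v7.3.38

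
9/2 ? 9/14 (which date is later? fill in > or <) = <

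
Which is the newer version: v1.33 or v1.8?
v1.33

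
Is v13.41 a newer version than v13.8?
Yes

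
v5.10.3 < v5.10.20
True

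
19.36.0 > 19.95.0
False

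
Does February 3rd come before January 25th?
No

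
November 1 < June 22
False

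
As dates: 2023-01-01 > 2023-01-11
False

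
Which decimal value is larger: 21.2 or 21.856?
21.856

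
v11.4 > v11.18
False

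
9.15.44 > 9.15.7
True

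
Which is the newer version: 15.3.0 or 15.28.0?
15.28.0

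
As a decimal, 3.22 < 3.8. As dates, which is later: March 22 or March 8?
March 22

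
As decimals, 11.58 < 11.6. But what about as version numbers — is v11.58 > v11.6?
True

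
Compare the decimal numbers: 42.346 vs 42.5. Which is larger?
42.5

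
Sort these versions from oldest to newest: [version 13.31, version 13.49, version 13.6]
[version 13.6, version 13.31, version 13.49]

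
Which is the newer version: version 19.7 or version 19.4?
version 19.7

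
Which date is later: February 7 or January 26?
February 7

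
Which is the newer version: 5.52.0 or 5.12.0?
5.52.0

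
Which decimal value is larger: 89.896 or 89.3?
89.896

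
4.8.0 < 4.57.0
True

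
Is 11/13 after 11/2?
Yes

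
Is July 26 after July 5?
Yes. Day 26 comes after day 5 in July — this is a date comparison, not a decimal one (the decimal 7.26 would be smaller than 7.5).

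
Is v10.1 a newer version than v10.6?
No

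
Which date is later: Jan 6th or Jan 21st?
Jan 21st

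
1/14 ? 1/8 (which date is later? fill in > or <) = >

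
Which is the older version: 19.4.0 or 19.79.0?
19.4.0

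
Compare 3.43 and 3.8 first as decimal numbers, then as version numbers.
As decimals: 3.43 < 3.8. As versions: v3.43 > v3.8 (minor version 43 > 8).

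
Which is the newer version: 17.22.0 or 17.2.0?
17.22.0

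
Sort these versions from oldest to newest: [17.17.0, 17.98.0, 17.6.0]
[17.6.0, 17.17.0, 17.98.0]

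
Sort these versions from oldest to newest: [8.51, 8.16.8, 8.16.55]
[8.16.8, 8.16.55, 8.51]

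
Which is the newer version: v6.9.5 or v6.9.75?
v6.9.75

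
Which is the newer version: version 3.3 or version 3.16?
version 3.16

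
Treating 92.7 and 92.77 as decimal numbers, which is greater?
92.77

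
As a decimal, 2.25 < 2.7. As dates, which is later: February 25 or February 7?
February 25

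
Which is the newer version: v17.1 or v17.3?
v17.3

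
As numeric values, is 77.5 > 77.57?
False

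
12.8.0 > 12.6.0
True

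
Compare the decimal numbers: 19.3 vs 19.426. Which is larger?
19.426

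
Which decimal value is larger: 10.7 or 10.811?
10.811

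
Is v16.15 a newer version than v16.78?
No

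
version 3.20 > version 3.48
False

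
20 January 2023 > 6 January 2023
True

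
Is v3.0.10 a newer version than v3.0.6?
Yes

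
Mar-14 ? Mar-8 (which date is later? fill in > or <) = >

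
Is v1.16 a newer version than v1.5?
Yes. Version numbers are compared segment by segment as integers, not as decimals: minor version 16 > 5, so v1.16 > v1.5 (even though the decimal 1.16 < 1.5).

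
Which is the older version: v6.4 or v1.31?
v1.31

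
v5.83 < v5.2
False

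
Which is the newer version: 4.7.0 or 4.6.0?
4.7.0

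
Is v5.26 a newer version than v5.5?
Yes. Version numbers are compared segment by segment as integers, not as decimals: minor version 26 > 5, so v5.26 > v5.5 (even though the decimal 5.26 < 5.5).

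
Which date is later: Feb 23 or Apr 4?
Apr 4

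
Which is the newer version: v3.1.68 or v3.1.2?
v3.1.68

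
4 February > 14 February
False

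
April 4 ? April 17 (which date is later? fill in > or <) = <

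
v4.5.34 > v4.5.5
True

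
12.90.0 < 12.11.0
False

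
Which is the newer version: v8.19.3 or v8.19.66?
v8.19.66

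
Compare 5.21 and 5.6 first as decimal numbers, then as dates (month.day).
As decimals: 5.21 < 5.6. As dates: 5/21 is later than 5/6 (day 21 > day 6).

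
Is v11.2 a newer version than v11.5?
No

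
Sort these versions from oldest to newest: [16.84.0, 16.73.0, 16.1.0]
[16.1.0, 16.73.0, 16.84.0]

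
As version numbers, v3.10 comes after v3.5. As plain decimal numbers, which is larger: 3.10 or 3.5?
3.5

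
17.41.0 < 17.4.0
False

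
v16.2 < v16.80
True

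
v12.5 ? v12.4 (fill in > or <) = >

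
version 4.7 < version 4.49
True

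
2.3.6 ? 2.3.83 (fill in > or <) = <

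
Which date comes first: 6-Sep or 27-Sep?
6-Sep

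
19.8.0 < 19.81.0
True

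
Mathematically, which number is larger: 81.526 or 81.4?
81.526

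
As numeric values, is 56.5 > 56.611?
False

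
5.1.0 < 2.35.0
False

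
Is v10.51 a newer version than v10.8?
Yes. Version numbers are compared segment by segment as integers, not as decimals: minor version 51 > 8, so v10.51 > v10.8 (even though the decimal 10.51 < 10.8).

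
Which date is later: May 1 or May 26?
May 26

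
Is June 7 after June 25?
No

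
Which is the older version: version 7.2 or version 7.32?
version 7.2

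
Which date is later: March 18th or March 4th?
March 18th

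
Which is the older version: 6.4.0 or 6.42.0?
6.4.0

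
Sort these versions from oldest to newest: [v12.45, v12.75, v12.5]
[v12.5, v12.45, v12.75]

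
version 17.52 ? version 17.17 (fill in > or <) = >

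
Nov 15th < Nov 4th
False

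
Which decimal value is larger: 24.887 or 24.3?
24.887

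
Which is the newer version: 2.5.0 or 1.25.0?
2.5.0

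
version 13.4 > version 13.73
False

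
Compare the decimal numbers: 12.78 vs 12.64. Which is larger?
12.78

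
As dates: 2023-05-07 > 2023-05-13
False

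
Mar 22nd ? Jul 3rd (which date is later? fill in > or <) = <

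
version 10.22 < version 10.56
True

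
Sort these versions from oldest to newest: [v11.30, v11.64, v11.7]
[v11.7, v11.30, v11.64]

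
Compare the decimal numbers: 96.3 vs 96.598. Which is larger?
96.598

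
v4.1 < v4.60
True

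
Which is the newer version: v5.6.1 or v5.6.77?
v5.6.77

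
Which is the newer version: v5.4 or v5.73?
v5.73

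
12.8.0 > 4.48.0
True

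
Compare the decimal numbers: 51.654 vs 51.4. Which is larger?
51.654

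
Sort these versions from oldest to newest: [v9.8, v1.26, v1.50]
[v1.26, v1.50, v9.8]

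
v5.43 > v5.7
True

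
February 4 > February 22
False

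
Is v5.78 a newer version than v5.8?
Yes. Version numbers are compared segment by segment as integers, not as decimals: minor version 78 > 8, so v5.78 > v5.8 (even though the decimal 5.78 < 5.8).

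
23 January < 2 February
True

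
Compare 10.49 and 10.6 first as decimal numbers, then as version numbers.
As decimals: 10.49 < 10.6. As versions: v10.49 > v10.6 (minor version 49 > 6).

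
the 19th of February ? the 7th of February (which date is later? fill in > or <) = >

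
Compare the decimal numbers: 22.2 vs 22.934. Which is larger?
22.934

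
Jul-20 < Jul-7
False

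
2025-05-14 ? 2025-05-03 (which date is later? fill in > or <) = >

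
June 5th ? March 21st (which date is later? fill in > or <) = >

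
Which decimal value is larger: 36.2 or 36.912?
36.912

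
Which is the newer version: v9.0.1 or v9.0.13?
v9.0.13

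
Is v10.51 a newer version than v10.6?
Yes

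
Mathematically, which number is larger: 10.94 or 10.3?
10.94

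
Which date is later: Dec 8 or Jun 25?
Dec 8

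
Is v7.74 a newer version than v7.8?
Yes. Version numbers are compared segment by segment as integers, not as decimals: minor version 74 > 8, so v7.74 > v7.8 (even though the decimal 7.74 < 7.8).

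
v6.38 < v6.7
False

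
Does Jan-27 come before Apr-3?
Yes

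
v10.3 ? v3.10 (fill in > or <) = >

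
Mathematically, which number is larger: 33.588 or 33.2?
33.588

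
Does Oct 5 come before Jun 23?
No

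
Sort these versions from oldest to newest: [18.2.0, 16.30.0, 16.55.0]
[16.30.0, 16.55.0, 18.2.0]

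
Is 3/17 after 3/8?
Yes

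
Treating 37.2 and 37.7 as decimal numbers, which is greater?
37.7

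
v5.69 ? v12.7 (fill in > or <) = <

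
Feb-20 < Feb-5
False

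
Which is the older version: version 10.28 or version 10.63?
version 10.28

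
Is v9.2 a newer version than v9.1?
Yes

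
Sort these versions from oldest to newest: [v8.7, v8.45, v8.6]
[v8.6, v8.7, v8.45]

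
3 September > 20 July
True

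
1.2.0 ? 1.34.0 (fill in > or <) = <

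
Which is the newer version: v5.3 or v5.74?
v5.74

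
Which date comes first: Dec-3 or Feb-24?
Feb-24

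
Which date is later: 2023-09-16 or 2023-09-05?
2023-09-16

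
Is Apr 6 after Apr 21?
No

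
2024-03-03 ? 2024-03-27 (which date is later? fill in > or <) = <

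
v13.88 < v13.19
False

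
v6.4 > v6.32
False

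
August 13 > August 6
True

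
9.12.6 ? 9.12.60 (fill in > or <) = <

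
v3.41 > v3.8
True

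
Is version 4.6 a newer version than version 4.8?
No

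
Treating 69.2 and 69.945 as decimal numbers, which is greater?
69.945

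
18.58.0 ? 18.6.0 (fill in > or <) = >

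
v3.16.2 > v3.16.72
False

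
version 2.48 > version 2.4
True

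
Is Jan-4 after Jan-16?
No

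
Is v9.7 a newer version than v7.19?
Yes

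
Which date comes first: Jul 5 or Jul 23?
Jul 5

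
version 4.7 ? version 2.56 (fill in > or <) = >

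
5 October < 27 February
False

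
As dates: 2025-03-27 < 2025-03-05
False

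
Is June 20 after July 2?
No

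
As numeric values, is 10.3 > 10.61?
False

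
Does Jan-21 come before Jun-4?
Yes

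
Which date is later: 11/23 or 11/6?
11/23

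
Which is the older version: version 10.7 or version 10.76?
version 10.7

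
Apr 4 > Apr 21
False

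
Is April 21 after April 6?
Yes. Day 21 comes after day 6 in April — this is a date comparison, not a decimal one (the decimal 4.21 would be smaller than 4.6).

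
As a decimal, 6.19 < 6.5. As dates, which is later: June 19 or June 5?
June 19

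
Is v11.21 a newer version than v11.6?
Yes. Version numbers are compared segment by segment as integers, not as decimals: minor version 21 > 6, so v11.21 > v11.6 (even though the decimal 11.21 < 11.6).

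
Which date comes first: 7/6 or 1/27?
1/27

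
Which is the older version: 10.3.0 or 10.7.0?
10.3.0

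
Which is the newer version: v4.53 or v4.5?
v4.53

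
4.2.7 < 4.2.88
True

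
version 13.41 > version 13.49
False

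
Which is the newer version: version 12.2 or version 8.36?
version 12.2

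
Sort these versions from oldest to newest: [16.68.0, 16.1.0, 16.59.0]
[16.1.0, 16.59.0, 16.68.0]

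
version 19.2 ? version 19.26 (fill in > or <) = <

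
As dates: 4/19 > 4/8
True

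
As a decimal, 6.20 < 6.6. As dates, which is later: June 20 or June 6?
June 20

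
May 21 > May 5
True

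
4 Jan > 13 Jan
False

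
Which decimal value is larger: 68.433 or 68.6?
68.6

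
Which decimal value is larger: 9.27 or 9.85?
9.85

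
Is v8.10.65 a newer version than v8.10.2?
Yes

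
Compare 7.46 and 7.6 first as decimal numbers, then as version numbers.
As decimals: 7.46 < 7.6. As versions: v7.46 > v7.6 (minor version 46 > 6).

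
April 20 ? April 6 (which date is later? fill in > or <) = >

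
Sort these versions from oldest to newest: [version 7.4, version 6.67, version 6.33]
[version 6.33, version 6.67, version 7.4]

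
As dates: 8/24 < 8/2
False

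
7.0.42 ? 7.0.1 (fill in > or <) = >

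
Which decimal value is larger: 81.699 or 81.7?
81.7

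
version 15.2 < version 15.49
True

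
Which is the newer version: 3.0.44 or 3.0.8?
3.0.44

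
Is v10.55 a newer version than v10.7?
Yes. Version numbers are compared segment by segment as integers, not as decimals: minor version 55 > 7, so v10.55 > v10.7 (even though the decimal 10.55 < 10.7).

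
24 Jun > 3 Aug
False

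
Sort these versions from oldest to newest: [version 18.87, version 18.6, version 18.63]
[version 18.6, version 18.63, version 18.87]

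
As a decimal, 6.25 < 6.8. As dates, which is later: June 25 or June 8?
June 25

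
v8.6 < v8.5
False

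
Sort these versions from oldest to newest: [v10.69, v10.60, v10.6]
[v10.6, v10.60, v10.69]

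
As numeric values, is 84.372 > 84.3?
True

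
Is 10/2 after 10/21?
No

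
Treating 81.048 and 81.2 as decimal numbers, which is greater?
81.2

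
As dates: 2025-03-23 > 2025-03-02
True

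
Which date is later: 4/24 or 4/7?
4/24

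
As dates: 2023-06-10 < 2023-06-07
False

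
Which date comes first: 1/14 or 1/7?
1/7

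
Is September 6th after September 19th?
No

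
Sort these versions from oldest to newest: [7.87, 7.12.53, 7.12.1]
[7.12.1, 7.12.53, 7.87]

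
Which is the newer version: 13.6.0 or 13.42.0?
13.42.0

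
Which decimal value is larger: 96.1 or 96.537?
96.537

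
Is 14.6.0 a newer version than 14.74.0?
No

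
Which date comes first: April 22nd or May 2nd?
April 22nd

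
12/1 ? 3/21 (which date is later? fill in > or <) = >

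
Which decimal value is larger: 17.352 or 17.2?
17.352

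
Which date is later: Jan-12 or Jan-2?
Jan-12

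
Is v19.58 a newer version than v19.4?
Yes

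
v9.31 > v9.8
True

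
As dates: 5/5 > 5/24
False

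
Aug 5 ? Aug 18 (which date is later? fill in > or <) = <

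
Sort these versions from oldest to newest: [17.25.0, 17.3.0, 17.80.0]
[17.3.0, 17.25.0, 17.80.0]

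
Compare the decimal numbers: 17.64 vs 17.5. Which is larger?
17.64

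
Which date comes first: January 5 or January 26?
January 5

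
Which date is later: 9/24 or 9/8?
9/24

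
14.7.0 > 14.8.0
False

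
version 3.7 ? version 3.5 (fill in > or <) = >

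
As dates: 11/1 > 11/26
False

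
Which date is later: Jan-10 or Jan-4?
Jan-10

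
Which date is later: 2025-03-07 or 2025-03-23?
2025-03-23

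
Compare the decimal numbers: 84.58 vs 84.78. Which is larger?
84.78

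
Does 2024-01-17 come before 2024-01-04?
No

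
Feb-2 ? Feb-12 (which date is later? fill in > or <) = <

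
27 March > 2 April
False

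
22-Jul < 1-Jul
False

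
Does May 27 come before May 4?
No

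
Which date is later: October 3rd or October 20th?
October 20th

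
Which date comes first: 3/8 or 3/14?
3/8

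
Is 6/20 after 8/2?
No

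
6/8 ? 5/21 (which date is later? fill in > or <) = >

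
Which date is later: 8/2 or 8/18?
8/18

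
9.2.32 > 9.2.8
True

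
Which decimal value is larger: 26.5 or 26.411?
26.5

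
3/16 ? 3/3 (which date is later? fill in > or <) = >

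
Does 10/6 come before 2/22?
No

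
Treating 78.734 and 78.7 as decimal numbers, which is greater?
78.734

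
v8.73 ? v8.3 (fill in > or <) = >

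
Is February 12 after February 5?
Yes. Day 12 comes after day 5 in February — this is a date comparison, not a decimal one (the decimal 2.12 would be smaller than 2.5).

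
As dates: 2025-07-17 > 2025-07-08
True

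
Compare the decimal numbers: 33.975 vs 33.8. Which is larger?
33.975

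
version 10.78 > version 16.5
False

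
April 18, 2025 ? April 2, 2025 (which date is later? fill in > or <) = >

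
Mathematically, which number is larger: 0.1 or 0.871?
0.871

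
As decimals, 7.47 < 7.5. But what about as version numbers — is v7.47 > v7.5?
True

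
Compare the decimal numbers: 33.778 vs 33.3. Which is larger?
33.778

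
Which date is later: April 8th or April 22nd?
April 22nd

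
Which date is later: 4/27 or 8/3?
8/3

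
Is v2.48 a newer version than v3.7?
No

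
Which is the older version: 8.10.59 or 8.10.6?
8.10.6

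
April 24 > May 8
False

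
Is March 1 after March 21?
No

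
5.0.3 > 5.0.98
False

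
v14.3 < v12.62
False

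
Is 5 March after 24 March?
No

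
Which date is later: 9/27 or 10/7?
10/7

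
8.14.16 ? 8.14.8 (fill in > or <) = >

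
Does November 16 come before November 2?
No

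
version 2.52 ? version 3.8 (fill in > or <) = <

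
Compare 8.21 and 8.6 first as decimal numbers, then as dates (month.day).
As decimals: 8.21 < 8.6. As dates: 8/21 is later than 8/6 (day 21 > day 6).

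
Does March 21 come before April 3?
Yes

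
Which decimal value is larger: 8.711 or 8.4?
8.711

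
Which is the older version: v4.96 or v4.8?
v4.8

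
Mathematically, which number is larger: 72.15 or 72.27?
72.27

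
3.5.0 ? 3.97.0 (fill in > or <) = <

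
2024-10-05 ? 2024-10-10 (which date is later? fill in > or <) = <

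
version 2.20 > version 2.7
True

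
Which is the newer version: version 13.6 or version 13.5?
version 13.6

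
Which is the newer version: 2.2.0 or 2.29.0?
2.29.0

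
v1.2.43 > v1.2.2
True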